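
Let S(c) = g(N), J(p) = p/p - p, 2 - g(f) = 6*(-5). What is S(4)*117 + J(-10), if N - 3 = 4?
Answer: 3755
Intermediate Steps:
N = 7 (N = 3 + 4 = 7)
g(f) = 32 (g(f) = 2 - 6*(-5) = 2 - 1*(-30) = 2 + 30 = 32)
J(p) = 1 - p
S(c) = 32
S(4)*117 + J(-10) = 32*117 + (1 - 1*(-10)) = 3744 + (1 + 10) = 3744 + 11 = 3755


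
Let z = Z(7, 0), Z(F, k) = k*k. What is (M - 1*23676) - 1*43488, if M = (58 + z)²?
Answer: -63800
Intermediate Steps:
Z(F, k) = k²
z = 0 (z = 0² = 0)
M = 3364 (M = (58 + 0)² = 58² = 3364)
(M - 1*23676) - 1*43488 = (3364 - 1*23676) - 1*43488 = (3364 - 23676) - 43488 = -20312 - 43488 = -63800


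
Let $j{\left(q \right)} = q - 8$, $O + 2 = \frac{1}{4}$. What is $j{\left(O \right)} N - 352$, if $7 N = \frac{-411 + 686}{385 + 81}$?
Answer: $- \frac{4603621}{13048} \approx -352.82$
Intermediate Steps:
$O = - \frac{7}{4}$ ($O = -2 + \frac{1}{4} = - \frac{7}{4} \approx -1.75$)
$j{\left(q \right)} = -8 + q$
$N = \frac{275}{3262}$ ($N = \frac{\left(-411 + 686\right) \frac{1}{385 + 81}}{7} = \frac{275 \cdot \frac{1}{466}}{7} = \frac{1}{7} \cdot \frac{275}{466} = \frac{275}{3262} \approx 0.084304$)
$j{\left(O \right)} N - 352 = \left(-8 - \frac{7}{4}\right) \frac{275}{3262} - 352 = \left(- \frac{39}{4}\right) \frac{275}{3262} - 352 = - \frac{10725}{13048} - 352 = - \frac{4603621}{13048}$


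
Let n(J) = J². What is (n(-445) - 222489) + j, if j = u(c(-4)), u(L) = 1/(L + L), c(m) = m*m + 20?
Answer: -1761407/72 ≈ -24464.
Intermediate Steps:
c(m) = 20 + m² (c(m) = m² + 20 = 20 + m²)
u(L) = 1/(2*L)
j = 1/72 (j = 1/(2*(20 + (-4)²)) = 1/(2*(20 + 16)) = (½)/36 = (½)*(1/36) = 1/72 ≈ 0.013889)
(n(-445) - 222489) + j = ((-445)² - 222489) + 1/72 = (198025 - 222489) + 1/72 = -24464 + 1/72 = -1761407/72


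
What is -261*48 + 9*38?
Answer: -12186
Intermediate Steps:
-261*48 + 9*38 = -12528 + 342 = -12186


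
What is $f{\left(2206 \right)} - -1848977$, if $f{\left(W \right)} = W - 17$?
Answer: $1851166$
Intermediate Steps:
$f{\left(W \right)} = -17 + W$
$f{\left(2206 \right)} - -1848977 = \left(-17 + 2206\right) - -1848977 = 2189 + 1848977 = 1851166$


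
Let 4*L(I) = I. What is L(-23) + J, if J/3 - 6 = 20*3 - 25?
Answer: 469/4 ≈ 117.25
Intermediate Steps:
L(I) = I/4
J = 123 (J = 18 + 3*(20*3 - 25) = 18 + 3*(60 - 25) = 18 + 3*35 = 18 + 105 = 123)
L(-23) + J = (1/4)*(-23) + 123 = -23/4 + 123 = 469/4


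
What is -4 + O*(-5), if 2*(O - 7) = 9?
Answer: -123/2 ≈ -61.500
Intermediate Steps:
O = 23/2 (O = 7 + (½)*9 = 7 + 9/2 = 23/2 ≈ 11.500)
-4 + O*(-5) = -4 + (23/2)*(-5) = -4 - 115/2 = -123/2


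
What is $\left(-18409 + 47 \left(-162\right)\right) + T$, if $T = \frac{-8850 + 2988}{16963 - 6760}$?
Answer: $- \frac{88506177}{3401} \approx -26024.0$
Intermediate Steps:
$T = - \frac{1954}{3401}$ ($T = - \frac{5862}{10203} = \left(-5862\right) \frac{1}{10203} = - \frac{1954}{3401} \approx -0.57454$)
$\left(-18409 + 47 \left(-162\right)\right) + T = \left(-18409 + 47 \left(-162\right)\right) - \frac{1954}{3401} = \left(-18409 - 7614\right) - \frac{1954}{3401} = -26023 - \frac{1954}{3401} = - \frac{88506177}{3401}$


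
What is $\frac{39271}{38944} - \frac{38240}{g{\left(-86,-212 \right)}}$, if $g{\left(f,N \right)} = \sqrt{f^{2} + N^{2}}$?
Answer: $\frac{39271}{38944} - \frac{3824 \sqrt{13085}}{2617} \approx -166.14$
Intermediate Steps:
$g{\left(f,N \right)} = \sqrt{N^{2} + f^{2}}$
$\frac{39271}{38944} - \frac{38240}{g{\left(-86,-212 \right)}} = \frac{39271}{38944} - \frac{38240}{\sqrt{\left(-212\right)^{2} + \left(-86\right)^{2}}} = 39271 \cdot \frac{1}{38944} - \frac{38240}{\sqrt{44944 + 7396}} = \frac{39271}{38944} - \frac{38240}{\sqrt{52340}} = \frac{39271}{38944} - \frac{38240}{2 \sqrt{13085}} = \frac{39271}{38944} - 38240 \frac{\sqrt{13085}}{26170} = \frac{39271}{38944} - \frac{3824 \sqrt{13085}}{2617}$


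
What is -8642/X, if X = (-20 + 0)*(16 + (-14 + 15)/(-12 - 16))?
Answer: 406/15 ≈ 27.067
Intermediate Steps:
X = -2235/7 (X = -20*(16 + 1/(-28)) = -20*(16 + 1*(-1/28)) = -20*(16 - 1/28) = -20*447/28 = -2235/7 ≈ -319.29)
-8642/X = -8642/(-2235/7) = -8642*(-7/2235) = 406/15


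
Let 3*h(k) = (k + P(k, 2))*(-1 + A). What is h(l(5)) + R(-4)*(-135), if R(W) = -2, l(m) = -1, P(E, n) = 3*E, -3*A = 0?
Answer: 814/3 ≈ 271.33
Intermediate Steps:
A = 0 (A = -⅓*0 = 0)
h(k) = -4*k/3 (h(k) = ((k + 3*k)*(-1 + 0))/3 = ((4*k)*(-1))/3 = (-4*k)/3 = -4*k/3)
h(l(5)) + R(-4)*(-135) = -4/3*(-1) - 2*(-135) = 4/3 + 270 = 814/3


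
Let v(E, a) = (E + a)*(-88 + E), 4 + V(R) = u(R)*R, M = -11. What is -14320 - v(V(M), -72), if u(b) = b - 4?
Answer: -20817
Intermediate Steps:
u(b) = -4 + b
V(R) = -4 + R*(-4 + R) (V(R) = -4 + (-4 + R)*R = -4 + R*(-4 + R))
v(E, a) = (-88 + E)*(E + a)
-14320 - v(V(M), -72) = -14320 - ((-4 - 11*(-4 - 11))**2 - 88*(-4 - 11*(-4 - 11)) - 88*(-72) + (-4 - 11*(-4 - 11))*(-72)) = -14320 - ((-4 - 11*(-15))**2 - 88*(-4 - 11*(-15)) + 6336 + (-4 - 11*(-15))*(-72)) = -14320 - ((-4 + 165)**2 - 88*(-4 + 165) + 6336 + (-4 + 165)*(-72)) = -14320 - (161**2 - 88*161 + 6336 + 161*(-72)) = -14320 - (25921 - 14168 + 6336 - 11592) = -14320 - 1*6497 = -14320 - 6497 = -20817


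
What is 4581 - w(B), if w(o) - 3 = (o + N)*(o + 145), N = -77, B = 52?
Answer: 9503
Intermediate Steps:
w(o) = 3 + (-77 + o)*(145 + o) (w(o) = 3 + (o - 77)*(o + 145) = 3 + (-77 + o)*(145 + o))
4581 - w(B) = 4581 - (-11162 + 52² + 68*52) = 4581 - (-11162 + 2704 + 3536) = 4581 - 1*(-4922) = 4581 + 4922 = 9503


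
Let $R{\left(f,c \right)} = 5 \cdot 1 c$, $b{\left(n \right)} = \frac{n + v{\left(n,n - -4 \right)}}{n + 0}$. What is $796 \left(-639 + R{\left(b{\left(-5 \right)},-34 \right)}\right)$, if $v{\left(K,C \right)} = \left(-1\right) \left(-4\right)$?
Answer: $-643964$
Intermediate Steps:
$v{\left(K,C \right)} = 4$
$b{\left(n \right)} = \frac{4 + n}{n}$ ($b{\left(n \right)} = \frac{n + 4}{n + 0} = \frac{4 + n}{n}$)
$R{\left(f,c \right)} = 5 c$
$796 \left(-639 + R{\left(b{\left(-5 \right)},-34 \right)}\right) = 796 \left(-639 + 5 \left(-34\right)\right) = 796 \left(-639 - 170\right) = 796 \left(-809\right) = -643964$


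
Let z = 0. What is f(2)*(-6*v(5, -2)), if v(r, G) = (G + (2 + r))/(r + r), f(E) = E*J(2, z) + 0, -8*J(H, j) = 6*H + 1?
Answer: 39/4 ≈ 9.7500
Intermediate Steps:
J(H, j) = -⅛ - 3*H/4 (J(H, j) = -(6*H + 1)/8 = -(1 + 6*H)/8 = -⅛ - 3*H/4)
f(E) = -13*E/8 (f(E) = E*(-⅛ - ¾*2) + 0 = E*(-⅛ - 3/2) + 0 = E*(-13/8) + 0 = -13*E/8 + 0 = -13*E/8)
v(r, G) = (2 + G + r)/(2*r) (v(r, G) = (2 + G + r)/((2*r)) = (2 + G + r)*(1/(2*r)) = (2 + G + r)/(2*r))
f(2)*(-6*v(5, -2)) = (-13/8*2)*(-3*(2 - 2 + 5)/5) = -(-39)*(½)*(⅕)*5/2 = -(-39)/(2*2) = -13/4*(-3) = 39/4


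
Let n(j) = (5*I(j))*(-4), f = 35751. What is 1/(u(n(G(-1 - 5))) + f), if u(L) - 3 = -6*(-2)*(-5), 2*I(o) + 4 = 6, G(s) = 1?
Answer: 1/35694 ≈ 2.8016e-5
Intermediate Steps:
I(o) = 1 (I(o) = -2 + (½)*6 = -2 + 3 = 1)
n(j) = -20 (n(j) = (5*1)*(-4) = 5*(-4) = -20)
u(L) = -57 (u(L) = 3 - 6*(-2)*(-5) = 3 + 12*(-5) = 3 - 60 = -57)
1/(u(n(G(-1 - 5))) + f) = 1/(-57 + 35751) = 1/35694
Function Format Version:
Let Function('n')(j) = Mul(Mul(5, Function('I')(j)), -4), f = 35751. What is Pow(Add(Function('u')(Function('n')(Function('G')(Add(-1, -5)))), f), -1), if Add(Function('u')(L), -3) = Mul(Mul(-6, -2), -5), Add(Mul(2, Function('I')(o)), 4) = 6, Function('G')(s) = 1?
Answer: Rational(1, 35694) ≈ 2.8016e-5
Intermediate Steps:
Function('I')(o) = 1 (Function('I')(o) = Add(-2, Mul(Rational(1, 2), 6)) = Add(-2, 3) = 1)
Function('n')(j) = -20 (Function('n')(j) = Mul(Mul(5, 1), -4) = Mul(5, -4) = -20)
Function('u')(L) = -57 (Function('u')(L) = Add(3, Mul(Mul(-6, -2), -5)) = Add(3, Mul(12, -5)) = Add(3, -60) = -57)
Pow(Add(Function('u')(Function('n')(Function('G')(Add(-1, -5)))), f), -1) = Pow(Add(-57, 35751), -1) = Pow(35694, -1) = Rational(1, 35694)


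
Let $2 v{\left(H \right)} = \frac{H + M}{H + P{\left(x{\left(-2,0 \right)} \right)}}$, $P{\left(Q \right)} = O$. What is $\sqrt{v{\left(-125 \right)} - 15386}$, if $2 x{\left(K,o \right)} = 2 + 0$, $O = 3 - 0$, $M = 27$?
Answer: $\frac{791 i \sqrt{366}}{122} \approx 124.04 i$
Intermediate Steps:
$O = 3$ ($O = 3 + 0 = 3$)
$x{\left(K,o \right)} = 1$ ($x{\left(K,o \right)} = \frac{2 + 0}{2} = \frac{1}{2} \cdot 2 = 1$)
$P{\left(Q \right)} = 3$
$v{\left(H \right)} = \frac{27 + H}{2 \left(3 + H\right)}$ ($v{\left(H \right)} = \frac{\left(H + 27\right) \frac{1}{H + 3}}{2} = \frac{\left(27 + H\right) \frac{1}{3 + H}}{2} = \frac{\frac{1}{3 + H} \left(27 + H\right)}{2} = \frac{27 + H}{2 \left(3 + H\right)}$)
$\sqrt{v{\left(-125 \right)} - 15386} = \sqrt{\frac{27 - 125}{2 \left(3 - 125\right)} - 15386} = \sqrt{\frac{1}{2} \frac{1}{-122} \left(-98\right) - 15386} = \sqrt{\frac{1}{2} \left(- \frac{1}{122}\right) \left(-98\right) - 15386} = \sqrt{\frac{49}{122} - 15386} = \sqrt{- \frac{1877043}{122}} = \frac{791 i \sqrt{366}}{122}$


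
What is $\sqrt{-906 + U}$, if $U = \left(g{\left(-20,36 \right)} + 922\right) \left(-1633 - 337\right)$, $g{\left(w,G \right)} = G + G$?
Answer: $i \sqrt{1959086} \approx 1399.7 i$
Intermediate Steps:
$g{\left(w,G \right)} = 2 G$
$U = -1958180$ ($U = \left(2 \cdot 36 + 922\right) \left(-1633 - 337\right) = \left(72 + 922\right) \left(-1970\right) = 994 \left(-1970\right) = -1958180$)
$\sqrt{-906 + U} = \sqrt{-906 - 1958180} = \sqrt{-1959086} = i \sqrt{1959086}$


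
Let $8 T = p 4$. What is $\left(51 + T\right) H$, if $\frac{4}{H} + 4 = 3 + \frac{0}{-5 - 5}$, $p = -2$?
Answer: $-200$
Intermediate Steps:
$H = -4$ ($H = \frac{4}{-4 + \left(3 + \frac{0}{-5 - 5}\right)} = \frac{4}{-4 + \left(3 + \frac{0}{-10}\right)} = \frac{4}{-4 + \left(3 + 0 \left(- \frac{1}{10}\right)\right)} = \frac{4}{-4 + \left(3 + 0\right)} = \frac{4}{-4 + 3} = \frac{4}{-1} = 4 \left(-1\right) = -4$)
$T = -1$ ($T = \frac{\left(-2\right) 4}{8} = \frac{1}{8} \left(-8\right) = -1$)
$\left(51 + T\right) H = \left(51 - 1\right) \left(-4\right) = 50 \left(-4\right) = -200$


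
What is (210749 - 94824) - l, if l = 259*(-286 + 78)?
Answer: 169797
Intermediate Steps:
l = -53872 (l = 259*(-208) = -53872)
(210749 - 94824) - l = (210749 - 94824) - 1*(-53872) = 115925 + 53872 = 169797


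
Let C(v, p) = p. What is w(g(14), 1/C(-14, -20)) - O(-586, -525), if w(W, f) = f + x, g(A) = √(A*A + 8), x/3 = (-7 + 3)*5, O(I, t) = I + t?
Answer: 21019/20 ≈ 1050.9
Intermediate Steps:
x = -60 (x = 3*((-7 + 3)*5) = 3*(-4*5) = 3*(-20) = -60)
g(A) = √(8 + A²) (g(A) = √(A² + 8) = √(8 + A²))
w(W, f) = -60 + f (w(W, f) = f - 60 = -60 + f)
w(g(14), 1/C(-14, -20)) - O(-586, -525) = (-60 + 1/(-20)) - (-586 - 525) = (-60 - 1/20) - 1*(-1111) = -1201/20 + 1111 = 21019/20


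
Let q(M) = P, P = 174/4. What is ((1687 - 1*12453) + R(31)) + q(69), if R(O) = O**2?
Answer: -19523/2 ≈ -9761.5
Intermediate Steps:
P = 87/2 (P = 174*(1/4) = 87/2 ≈ 43.500)
q(M) = 87/2
((1687 - 1*12453) + R(31)) + q(69) = ((1687 - 1*12453) + 31**2) + 87/2 = ((1687 - 12453) + 961) + 87/2 = (-10766 + 961) + 87/2 = -9805 + 87/2 = -19523/2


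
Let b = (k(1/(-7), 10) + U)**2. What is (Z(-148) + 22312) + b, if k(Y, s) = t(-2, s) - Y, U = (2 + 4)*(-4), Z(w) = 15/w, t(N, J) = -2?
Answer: 166654517/7252 ≈ 22981.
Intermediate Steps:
U = -24 (U = 6*(-4) = -24)
k(Y, s) = -2 - Y
b = 32761/49 (b = ((-2 - 1/(-7)) - 24)**2 = ((-2 - 1*(-1/7)) - 24)**2 = ((-2 + 1/7) - 24)**2 = (-13/7 - 24)**2 = (-181/7)**2 = 32761/49 ≈ 668.59)
(Z(-148) + 22312) + b = (15/(-148) + 22312) + 32761/49 = (15*(-1/148) + 22312) + 32761/49 = (-15/148 + 22312) + 32761/49 = 3302161/148 + 32761/49 = 166654517/7252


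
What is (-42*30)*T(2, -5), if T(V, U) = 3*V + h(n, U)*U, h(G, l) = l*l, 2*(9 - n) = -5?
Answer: 149940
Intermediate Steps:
n = 23/2 (n = 9 - ½*(-5) = 9 + 5/2 = 23/2 ≈ 11.500)
h(G, l) = l²
T(V, U) = U³ + 3*V (T(V, U) = 3*V + U²*U = 3*V + U³ = U³ + 3*V)
(-42*30)*T(2, -5) = (-42*30)*((-5)³ + 3*2) = -1260*(-125 + 6) = -1260*(-119) = 149940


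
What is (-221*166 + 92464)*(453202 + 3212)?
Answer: 25457860092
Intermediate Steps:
(-221*166 + 92464)*(453202 + 3212) = (-36686 + 92464)*456414 = 55778*456414 = 25457860092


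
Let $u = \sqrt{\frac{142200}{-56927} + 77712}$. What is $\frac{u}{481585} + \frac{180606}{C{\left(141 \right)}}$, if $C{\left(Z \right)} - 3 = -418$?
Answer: $- \frac{180606}{415} + \frac{2 \sqrt{62957971960962}}{27415189295} \approx -435.19$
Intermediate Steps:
$C{\left(Z \right)} = -415$ ($C{\left(Z \right)} = 3 - 418 = -415$)
$u = \frac{2 \sqrt{62957971960962}}{56927}$ ($u = \sqrt{142200 \left(- \frac{1}{56927}\right) + 77712} = \sqrt{- \frac{142200}{56927} + 77712} = \sqrt{\frac{4423768824}{56927}} = \frac{2 \sqrt{62957971960962}}{56927} \approx 278.76$)
$\frac{u}{481585} + \frac{180606}{C{\left(141 \right)}} = \frac{\frac{2}{56927} \sqrt{62957971960962}}{481585} + \frac{180606}{-415} = \frac{2 \sqrt{62957971960962}}{56927} \cdot \frac{1}{481585} + 180606 \left(- \frac{1}{415}\right) = \frac{2 \sqrt{62957971960962}}{27415189295} - \frac{180606}{415} = - \frac{180606}{415} + \frac{2 \sqrt{62957971960962}}{27415189295}$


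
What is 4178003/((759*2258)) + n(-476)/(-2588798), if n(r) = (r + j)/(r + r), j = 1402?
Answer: 2574209779623565/1055943873897528 ≈ 2.4378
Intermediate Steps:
n(r) = (1402 + r)/(2*r) (n(r) = (r + 1402)/(r + r) = (1402 + r)/((2*r)) = (1402 + r)*(1/(2*r)) = (1402 + r)/(2*r))
4178003/((759*2258)) + n(-476)/(-2588798) = 4178003/((759*2258)) + ((½)*(1402 - 476)/(-476))/(-2588798) = 4178003/1713822 + ((½)*(-1/476)*926)*(-1/2588798) = 4178003*(1/1713822) - 463/476*(-1/2588798) = 4178003/1713822 + 463/1232267848 = 2574209779623565/1055943873897528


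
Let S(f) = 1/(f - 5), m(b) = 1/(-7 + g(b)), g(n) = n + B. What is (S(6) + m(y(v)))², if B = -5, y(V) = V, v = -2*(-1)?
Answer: 81/100 ≈ 0.81000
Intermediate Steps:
v = 2
g(n) = -5 + n (g(n) = n - 5 = -5 + n)
m(b) = 1/(-12 + b) (m(b) = 1/(-7 + (-5 + b)) = 1/(-12 + b))
S(f) = 1/(-5 + f)
(S(6) + m(y(v)))² = (1/(-5 + 6) + 1/(-12 + 2))² = (1/1 + 1/(-10))² = (1 - ⅒)² = (9/10)² = 81/100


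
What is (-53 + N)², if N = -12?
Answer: 4225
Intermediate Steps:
(-53 + N)² = (-53 - 12)² = (-65)² = 4225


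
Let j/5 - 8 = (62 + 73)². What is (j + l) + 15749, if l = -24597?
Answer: 82317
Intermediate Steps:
j = 91165 (j = 40 + 5*(62 + 73)² = 40 + 5*135² = 40 + 5*18225 = 40 + 91125 = 91165)
(j + l) + 15749 = (91165 - 24597) + 15749 = 66568 + 15749 = 82317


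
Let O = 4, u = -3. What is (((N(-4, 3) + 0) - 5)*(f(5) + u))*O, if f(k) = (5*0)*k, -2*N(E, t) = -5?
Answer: 30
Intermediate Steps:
N(E, t) = 5/2 (N(E, t) = -1/2*(-5) = 5/2)
f(k) = 0 (f(k) = 0*k = 0)
(((N(-4, 3) + 0) - 5)*(f(5) + u))*O = (((5/2 + 0) - 5)*(0 - 3))*4 = ((5/2 - 5)*(-3))*4 = -5/2*(-3)*4 = (15/2)*4 = 30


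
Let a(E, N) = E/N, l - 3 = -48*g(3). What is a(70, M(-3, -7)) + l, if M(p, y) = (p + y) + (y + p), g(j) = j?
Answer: -289/2 ≈ -144.50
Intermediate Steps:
l = -141 (l = 3 - 48*3 = 3 - 144 = -141)
M(p, y) = 2*p + 2*y (M(p, y) = (p + y) + (p + y) = 2*p + 2*y)
a(70, M(-3, -7)) + l = 70/(2*(-3) + 2*(-7)) - 141 = 70/(-6 - 14) - 141 = 70/(-20) - 141 = 70*(-1/20) - 141 = -7/2 - 141 = -289/2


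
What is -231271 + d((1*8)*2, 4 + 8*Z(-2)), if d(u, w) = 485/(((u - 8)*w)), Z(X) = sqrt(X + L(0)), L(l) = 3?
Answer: -22201531/96 ≈ -2.3127e+5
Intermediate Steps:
Z(X) = sqrt(3 + X) (Z(X) = sqrt(X + 3) = sqrt(3 + X))
d(u, w) = 485/(w*(-8 + u)) (d(u, w) = 485/(((-8 + u)*w)) = 485/((w*(-8 + u))) = 485*(1/(w*(-8 + u))) = 485/(w*(-8 + u)))
-231271 + d((1*8)*2, 4 + 8*Z(-2)) = -231271 + 485/((4 + 8*sqrt(3 - 2))*(-8 + (1*8)*2)) = -231271 + 485/((4 + 8*sqrt(1))*(-8 + 8*2)) = -231271 + 485/((4 + 8*1)*(-8 + 16)) = -231271 + 485/((4 + 8)*8) = -231271 + 485*(1/8)/12 = -231271 + 485*(1/12)*(1/8) = -231271 + 485/96 = -22201531/96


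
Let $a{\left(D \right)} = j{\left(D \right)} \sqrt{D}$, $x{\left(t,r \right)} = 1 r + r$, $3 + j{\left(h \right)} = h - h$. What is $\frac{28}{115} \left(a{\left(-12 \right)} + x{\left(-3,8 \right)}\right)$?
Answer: $\frac{448}{115} - \frac{168 i \sqrt{3}}{115} \approx 3.8957 - 2.5303 i$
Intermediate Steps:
$j{\left(h \right)} = -3$ ($j{\left(h \right)} = -3 + \left(h - h\right) = -3 + 0 = -3$)
$x{\left(t,r \right)} = 2 r$ ($x{\left(t,r \right)} = r + r = 2 r$)
$a{\left(D \right)} = - 3 \sqrt{D}$
$\frac{28}{115} \left(a{\left(-12 \right)} + x{\left(-3,8 \right)}\right) = \frac{28}{115} \left(- 3 \sqrt{-12} + 2 \cdot 8\right) = 28 \cdot \frac{1}{115} \left(- 3 \cdot 2 i \sqrt{3} + 16\right) = \frac{28 \left(- 6 i \sqrt{3} + 16\right)}{115} = \frac{28 \left(16 - 6 i \sqrt{3}\right)}{115} = \frac{448}{115} - \frac{168 i \sqrt{3}}{115}$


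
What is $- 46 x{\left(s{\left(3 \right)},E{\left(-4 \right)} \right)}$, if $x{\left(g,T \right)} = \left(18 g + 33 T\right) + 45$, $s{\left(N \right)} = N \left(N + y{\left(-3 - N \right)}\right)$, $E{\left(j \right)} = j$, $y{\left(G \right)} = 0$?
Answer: $-3450$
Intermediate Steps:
$s{\left(N \right)} = N^{2}$ ($s{\left(N \right)} = N \left(N + 0\right) = N N = N^{2}$)
$x{\left(g,T \right)} = 45 + 18 g + 33 T$
$- 46 x{\left(s{\left(3 \right)},E{\left(-4 \right)} \right)} = - 46 \left(45 + 18 \cdot 3^{2} + 33 \left(-4\right)\right) = - 46 \left(45 + 18 \cdot 9 - 132\right) = - 46 \left(45 + 162 - 132\right) = \left(-46\right) 75 = -3450$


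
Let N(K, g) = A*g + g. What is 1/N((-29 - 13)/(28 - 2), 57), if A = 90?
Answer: 1/5187 ≈ 0.00019279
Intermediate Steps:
N(K, g) = 91*g (N(K, g) = 90*g + g = 91*g)
1/N((-29 - 13)/(28 - 2), 57) = 1/(91*57) = 1/5187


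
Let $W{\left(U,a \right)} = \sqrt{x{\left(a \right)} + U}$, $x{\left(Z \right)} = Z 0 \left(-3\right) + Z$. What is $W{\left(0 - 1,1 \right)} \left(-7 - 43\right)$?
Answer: $0$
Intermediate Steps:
$x{\left(Z \right)} = Z$ ($x{\left(Z \right)} = 0 \left(-3\right) + Z = 0 + Z = Z$)
$W{\left(U,a \right)} = \sqrt{U + a}$ ($W{\left(U,a \right)} = \sqrt{a + U} = \sqrt{U + a}$)
$W{\left(0 - 1,1 \right)} \left(-7 - 43\right) = \sqrt{\left(0 - 1\right) + 1} \left(-7 - 43\right) = \sqrt{\left(0 - 1\right) + 1} \left(-50\right) = \sqrt{-1 + 1} \left(-50\right) = \sqrt{0} \left(-50\right) = 0 \left(-50\right) = 0$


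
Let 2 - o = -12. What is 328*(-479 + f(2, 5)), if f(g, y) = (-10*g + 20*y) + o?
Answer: -126280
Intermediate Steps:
o = 14 (o = 2 - 1*(-12) = 2 + 12 = 14)
f(g, y) = 14 - 10*g + 20*y (f(g, y) = (-10*g + 20*y) + 14 = 14 - 10*g + 20*y)
328*(-479 + f(2, 5)) = 328*(-479 + (14 - 10*2 + 20*5)) = 328*(-479 + (14 - 20 + 100)) = 328*(-479 + 94) = 328*(-385) = -126280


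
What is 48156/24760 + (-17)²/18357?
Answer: 222788833/113629830 ≈ 1.9607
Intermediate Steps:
48156/24760 + (-17)²/18357 = 48156*(1/24760) + 289*(1/18357) = 12039/6190 + 289/18357 = 222788833/113629830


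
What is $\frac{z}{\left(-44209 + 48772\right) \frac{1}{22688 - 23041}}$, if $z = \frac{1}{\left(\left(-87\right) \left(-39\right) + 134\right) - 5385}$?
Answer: $\frac{353}{8478054} \approx 4.1637 \cdot 10^{-5}$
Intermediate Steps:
$z = - \frac{1}{1858}$ ($z = \frac{1}{\left(3393 + 134\right) - 5385} = \frac{1}{3527 - 5385} = \frac{1}{-1858} = - \frac{1}{1858} \approx -0.00053821$)
$\frac{z}{\left(-44209 + 48772\right) \frac{1}{22688 - 23041}} = - \frac{1}{1858 \frac{-44209 + 48772}{22688 - 23041}} = - \frac{1}{1858 \frac{4563}{-353}} = - \frac{1}{1858 \cdot 4563 \left(- \frac{1}{353}\right)} = - \frac{1}{1858 \left(- \frac{4563}{353}\right)} = \left(- \frac{1}{1858}\right) \left(- \frac{353}{4563}\right) = \frac{353}{8478054}$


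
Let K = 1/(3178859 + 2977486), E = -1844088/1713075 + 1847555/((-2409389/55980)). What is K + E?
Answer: -5593786367317430466607/130308167875355925 ≈ -42927.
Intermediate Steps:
E = -59060386296903244/1375821353725 (E = -1844088*1/1713075 + 1847555/((-2409389*1/55980)) = -614696/571025 + 1847555/(-2409389/55980) = -614696/571025 + 1847555*(-55980/2409389) = -614696/571025 - 103426128900/2409389 = -59060386296903244/1375821353725 ≈ -42927.)
K = 1/6156345 ≈ 1.6243e-7
K + E = 1/6156345 - 59060386296903244/1375821353725 = -5593786367317430466607/130308167875355925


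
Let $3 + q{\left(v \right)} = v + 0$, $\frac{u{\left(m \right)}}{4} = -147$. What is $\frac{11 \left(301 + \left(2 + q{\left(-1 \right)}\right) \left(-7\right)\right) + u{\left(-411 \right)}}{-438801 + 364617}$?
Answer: $- \frac{959}{24728} \approx -0.038782$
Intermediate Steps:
$u{\left(m \right)} = -588$ ($u{\left(m \right)} = 4 \left(-147\right) = -588$)
$q{\left(v \right)} = -3 + v$ ($q{\left(v \right)} = -3 + \left(v + 0\right) = -3 + v$)
$\frac{11 \left(301 + \left(2 + q{\left(-1 \right)}\right) \left(-7\right)\right) + u{\left(-411 \right)}}{-438801 + 364617} = \frac{11 \left(301 + \left(2 - 4\right) \left(-7\right)\right) - 588}{-438801 + 364617} = \frac{11 \left(301 + \left(2 - 4\right) \left(-7\right)\right) - 588}{-74184} = \left(11 \left(301 - -14\right) - 588\right) \left(- \frac{1}{74184}\right) = \left(11 \left(301 + 14\right) - 588\right) \left(- \frac{1}{74184}\right) = \left(11 \cdot 315 - 588\right) \left(- \frac{1}{74184}\right) = \left(3465 - 588\right) \left(- \frac{1}{74184}\right) = 2877 \left(- \frac{1}{74184}\right) = - \frac{959}{24728}$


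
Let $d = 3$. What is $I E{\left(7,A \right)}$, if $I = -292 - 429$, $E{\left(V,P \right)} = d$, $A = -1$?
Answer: $-2163$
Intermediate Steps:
$E{\left(V,P \right)} = 3$
$I = -721$
$I E{\left(7,A \right)} = \left(-721\right) 3 = -2163$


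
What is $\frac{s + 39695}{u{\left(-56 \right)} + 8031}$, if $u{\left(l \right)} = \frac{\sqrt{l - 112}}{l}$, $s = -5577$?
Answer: $\frac{5114697616}{1203943273} + \frac{68236 i \sqrt{42}}{3611829819} \approx 4.2483 + 0.00012244 i$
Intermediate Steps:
$u{\left(l \right)} = \frac{\sqrt{-112 + l}}{l}$
$\frac{s + 39695}{u{\left(-56 \right)} + 8031} = \frac{-5577 + 39695}{\frac{\sqrt{-112 - 56}}{-56} + 8031} = \frac{34118}{- \frac{\sqrt{-168}}{56} + 8031} = \frac{34118}{- \frac{2 i \sqrt{42}}{56} + 8031} = \frac{34118}{- \frac{i \sqrt{42}}{28} + 8031} = \frac{34118}{8031 - \frac{i \sqrt{42}}{28}}$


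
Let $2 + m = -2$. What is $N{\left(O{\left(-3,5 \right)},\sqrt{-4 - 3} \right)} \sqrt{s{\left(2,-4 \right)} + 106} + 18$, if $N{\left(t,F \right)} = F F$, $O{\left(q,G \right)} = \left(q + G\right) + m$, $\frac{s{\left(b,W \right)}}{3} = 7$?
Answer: $18 - 7 \sqrt{127} \approx -60.886$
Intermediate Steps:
$m = -4$ ($m = -2 - 2 = -4$)
$s{\left(b,W \right)} = 21$ ($s{\left(b,W \right)} = 3 \cdot 7 = 21$)
$O{\left(q,G \right)} = -4 + G + q$ ($O{\left(q,G \right)} = \left(q + G\right) - 4 = \left(G + q\right) - 4 = -4 + G + q$)
$N{\left(t,F \right)} = F^{2}$
$N{\left(O{\left(-3,5 \right)},\sqrt{-4 - 3} \right)} \sqrt{s{\left(2,-4 \right)} + 106} + 18 = \left(\sqrt{-4 - 3}\right)^{2} \sqrt{21 + 106} + 18 = \left(\sqrt{-7}\right)^{2} \sqrt{127} + 18 = \left(i \sqrt{7}\right)^{2} \sqrt{127} + 18 = - 7 \sqrt{127} + 18 = 18 - 7 \sqrt{127}$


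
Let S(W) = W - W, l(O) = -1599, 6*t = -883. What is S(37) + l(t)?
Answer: -1599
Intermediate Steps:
t = -883/6 (t = (1/6)*(-883) = -883/6 ≈ -147.17)
S(W) = 0
S(37) + l(t) = 0 - 1599 = -1599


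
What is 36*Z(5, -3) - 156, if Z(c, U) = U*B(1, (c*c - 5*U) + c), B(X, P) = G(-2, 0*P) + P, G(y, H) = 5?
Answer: -5556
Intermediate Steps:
B(X, P) = 5 + P
Z(c, U) = U*(5 + c + c**2 - 5*U) (Z(c, U) = U*(5 + ((c*c - 5*U) + c)) = U*(5 + ((c**2 - 5*U) + c)) = U*(5 + (c + c**2 - 5*U)) = U*(5 + c + c**2 - 5*U))
36*Z(5, -3) - 156 = 36*(-3*(5 + 5 + 5**2 - 5*(-3))) - 156 = 36*(-3*(5 + 5 + 25 + 15)) - 156 = 36*(-3*50) - 156 = 36*(-150) - 156 = -5400 - 156 = -5556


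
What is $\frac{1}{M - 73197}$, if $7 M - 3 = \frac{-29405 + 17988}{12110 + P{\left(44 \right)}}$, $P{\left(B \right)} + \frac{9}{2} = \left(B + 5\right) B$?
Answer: $- \frac{199661}{14614523482} \approx -1.3662 \cdot 10^{-5}$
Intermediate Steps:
$P{\left(B \right)} = - \frac{9}{2} + B \left(5 + B\right)$ ($P{\left(B \right)} = - \frac{9}{2} + \left(B + 5\right) B = - \frac{9}{2} + \left(5 + B\right) B = - \frac{9}{2} + B \left(5 + B\right)$)
$M = \frac{62735}{199661}$ ($M = \frac{3}{7} + \frac{\left(-29405 + 17988\right) \frac{1}{12110 + \left(- \frac{9}{2} + 44^{2} + 5 \cdot 44\right)}}{7} = \frac{3}{7} + \frac{\left(-11417\right) \frac{1}{12110 + \left(- \frac{9}{2} + 1936 + 220\right)}}{7} = \frac{3}{7} + \frac{\left(-11417\right) \frac{1}{12110 + \frac{4303}{2}}}{7} = \frac{3}{7} + \frac{\left(-11417\right) \frac{1}{\frac{28523}{2}}}{7} = \frac{3}{7} + \frac{\left(-11417\right) \frac{2}{28523}}{7} = \frac{3}{7} + \frac{1}{7} \left(- \frac{22834}{28523}\right) = \frac{3}{7} - \frac{3262}{28523} = \frac{62735}{199661} \approx 0.31421$)
$\frac{1}{M - 73197} = \frac{1}{\frac{62735}{199661} - 73197} = \frac{1}{- \frac{14614523482}{199661}} = - \frac{199661}{14614523482}$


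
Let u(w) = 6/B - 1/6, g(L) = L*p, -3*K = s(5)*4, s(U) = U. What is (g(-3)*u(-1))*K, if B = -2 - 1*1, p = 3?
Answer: -130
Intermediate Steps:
K = -20/3 (K = -5*4/3 = -⅓*20 = -20/3 ≈ -6.6667)
g(L) = 3*L (g(L) = L*3 = 3*L)
B = -3 (B = -2 - 1 = -3)
u(w) = -13/6 (u(w) = 6/(-3) - 1/6 = 6*(-⅓) - 1*⅙ = -2 - ⅙ = -13/6)
(g(-3)*u(-1))*K = ((3*(-3))*(-13/6))*(-20/3) = -9*(-13/6)*(-20/3) = (39/2)*(-20/3) = -130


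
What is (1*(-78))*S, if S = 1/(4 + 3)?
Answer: -78/7 ≈ -11.143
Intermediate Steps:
S = 1/7 ≈ 0.14286
(1*(-78))*S = (1*(-78))*(1/7) = -78*1/7 = -78/7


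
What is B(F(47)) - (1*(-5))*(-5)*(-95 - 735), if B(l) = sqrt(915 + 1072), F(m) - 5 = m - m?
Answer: 20750 + sqrt(1987) ≈ 20795.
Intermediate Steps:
F(m) = 5 (F(m) = 5 + (m - m) = 5 + 0 = 5)
B(l) = sqrt(1987)
B(F(47)) - (1*(-5))*(-5)*(-95 - 735) = sqrt(1987) - (1*(-5))*(-5)*(-95 - 735) = sqrt(1987) - (-5*(-5))*(-830) = sqrt(1987) - 25*(-830) = sqrt(1987) - 1*(-20750) = sqrt(1987) + 20750 = 20750 + sqrt(1987)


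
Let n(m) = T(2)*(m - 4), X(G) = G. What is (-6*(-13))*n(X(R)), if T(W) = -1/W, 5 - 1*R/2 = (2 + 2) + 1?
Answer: 156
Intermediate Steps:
R = 0 (R = 10 - 2*((2 + 2) + 1) = 10 - 2*(4 + 1) = 10 - 2*5 = 10 - 10 = 0)
n(m) = 2 - m/2 (n(m) = (-1/2)*(m - 4) = (-1*½)*(-4 + m) = -(-4 + m)/2 = 2 - m/2)
(-6*(-13))*n(X(R)) = (-6*(-13))*(2 - ½*0) = 78*(2 + 0) = 78*2 = 156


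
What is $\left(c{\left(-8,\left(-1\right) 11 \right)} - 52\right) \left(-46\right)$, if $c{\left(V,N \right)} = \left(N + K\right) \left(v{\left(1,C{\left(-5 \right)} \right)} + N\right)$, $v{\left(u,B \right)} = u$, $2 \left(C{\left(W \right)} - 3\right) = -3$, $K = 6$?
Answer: $92$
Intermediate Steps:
$C{\left(W \right)} = \frac{3}{2}$ ($C{\left(W \right)} = 3 + \frac{1}{2} \left(-3\right) = 3 - \frac{3}{2} = \frac{3}{2}$)
$c{\left(V,N \right)} = \left(1 + N\right) \left(6 + N\right)$ ($c{\left(V,N \right)} = \left(N + 6\right) \left(1 + N\right) = \left(6 + N\right) \left(1 + N\right) = \left(1 + N\right) \left(6 + N\right)$)
$\left(c{\left(-8,\left(-1\right) 11 \right)} - 52\right) \left(-46\right) = \left(\left(6 + \left(\left(-1\right) 11\right)^{2} + 7 \left(\left(-1\right) 11\right)\right) - 52\right) \left(-46\right) = \left(\left(6 + \left(-11\right)^{2} + 7 \left(-11\right)\right) - 52\right) \left(-46\right) = \left(\left(6 + 121 - 77\right) - 52\right) \left(-46\right) = \left(50 - 52\right) \left(-46\right) = \left(-2\right) \left(-46\right) = 92$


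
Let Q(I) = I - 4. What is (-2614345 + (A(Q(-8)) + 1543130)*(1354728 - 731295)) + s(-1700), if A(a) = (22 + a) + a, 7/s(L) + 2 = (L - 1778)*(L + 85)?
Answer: 771959414416287497/802424 ≈ 9.6203e+11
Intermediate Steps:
Q(I) = -4 + I
s(L) = 7/(-2 + (-1778 + L)*(85 + L)) (s(L) = 7/(-2 + (L - 1778)*(L + 85)) = 7/(-2 + (-1778 + L)*(85 + L)))
A(a) = 22 + 2*a
(-2614345 + (A(Q(-8)) + 1543130)*(1354728 - 731295)) + s(-1700) = (-2614345 + ((22 + 2*(-4 - 8)) + 1543130)*(1354728 - 731295)) + 7/(-151132 + (-1700)² - 1693*(-1700)) = (-2614345 + ((22 + 2*(-12)) + 1543130)*623433) + 7/(-151132 + 2890000 + 2878100) = (-2614345 + ((22 - 24) + 1543130)*623433) + 7/5616968 = (-2614345 + (-2 + 1543130)*623433) + 7*(1/5616968) = (-2614345 + 1543128*623433) + 1/802424 = (-2614345 + 962036918424) + 1/802424 = 962034304079 + 1/802424 = 771959414416287497/802424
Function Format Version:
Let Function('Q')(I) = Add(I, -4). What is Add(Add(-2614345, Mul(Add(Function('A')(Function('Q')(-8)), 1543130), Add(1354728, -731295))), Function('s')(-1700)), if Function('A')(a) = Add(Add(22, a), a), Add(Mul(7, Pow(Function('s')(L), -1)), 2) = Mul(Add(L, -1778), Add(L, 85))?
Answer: Rational(771959414416287497, 802424) ≈ 9.6203e+11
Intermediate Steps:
Function('Q')(I) = Add(-4, I)
Function('s')(L) = Mul(7, Pow(Add(-2, Mul(Add(-1778, L), Add(85, L))), -1)) (Function('s')(L) = Mul(7, Pow(Add(-2, Mul(Add(L, -1778), Add(L, 85))), -1)) = Mul(7, Pow(Add(-2, Mul(Add(-1778, L), Add(85, L))), -1)))
Function('A')(a) = Add(22, Mul(2, a))
Add(Add(-2614345, Mul(Add(Function('A')(Function('Q')(-8)), 1543130), Add(1354728, -731295))), Function('s')(-1700)) = Add(Add(-2614345, Mul(Add(Add(22, Mul(2, Add(-4, -8))), 1543130), Add(1354728, -731295))), Mul(7, Pow(Add(-151132, Pow(-1700, 2), Mul(-1693, -1700)), -1))) = Add(Add(-2614345, Mul(Add(Add(22, Mul(2, -12)), 1543130), 623433)), Mul(7, Pow(Add(-151132, 2890000, 2878100), -1))) = Add(Add(-2614345, Mul(Add(Add(22, -24), 1543130), 623433)), Mul(7, Pow(5616968, -1))) = Add(Add(-2614345, Mul(Add(-2, 1543130), 623433)), Mul(7, Rational(1, 5616968))) = Add(Add(-2614345, Mul(1543128, 623433)), Rational(1, 802424)) = Add(Add(-2614345, 962036918424), Rational(1, 802424)) = Add(962034304079, Rational(1, 802424)) = Rational(771959414416287497, 802424)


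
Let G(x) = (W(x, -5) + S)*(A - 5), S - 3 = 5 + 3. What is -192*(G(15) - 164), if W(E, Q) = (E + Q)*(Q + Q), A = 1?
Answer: -36864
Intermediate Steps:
W(E, Q) = 2*Q*(E + Q) (W(E, Q) = (E + Q)*(2*Q) = 2*Q*(E + Q))
S = 11 (S = 3 + (5 + 3) = 3 + 8 = 11)
G(x) = -244 + 40*x (G(x) = (2*(-5)*(x - 5) + 11)*(1 - 5) = (2*(-5)*(-5 + x) + 11)*(-4) = ((50 - 10*x) + 11)*(-4) = (61 - 10*x)*(-4) = -244 + 40*x)
-192*(G(15) - 164) = -192*((-244 + 40*15) - 164) = -192*((-244 + 600) - 164) = -192*(356 - 164) = -192*192 = -36864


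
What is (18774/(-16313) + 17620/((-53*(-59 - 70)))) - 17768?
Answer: -1981541161186/111531981 ≈ -17767.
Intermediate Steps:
(18774/(-16313) + 17620/((-53*(-59 - 70)))) - 17768 = (18774*(-1/16313) + 17620/((-53*(-129)))) - 17768 = (-18774/16313 + 17620/6837) - 17768 = 159077222/111531981 - 17768 = -1981541161186/111531981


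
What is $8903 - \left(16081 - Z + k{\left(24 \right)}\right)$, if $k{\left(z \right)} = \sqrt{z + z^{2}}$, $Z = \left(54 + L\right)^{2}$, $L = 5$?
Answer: $-3697 - 10 \sqrt{6} \approx -3721.5$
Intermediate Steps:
$Z = 3481$ ($Z = \left(54 + 5\right)^{2} = 59^{2} = 3481$)
$8903 - \left(16081 - Z + k{\left(24 \right)}\right) = 8903 - \left(12600 + \sqrt{24 \left(1 + 24\right)}\right) = 8903 - \left(12600 + \sqrt{24 \cdot 25}\right) = 8903 - \left(12600 + \sqrt{600}\right) = 8903 - \left(12600 + 10 \sqrt{6}\right) = -3697 - 10 \sqrt{6}$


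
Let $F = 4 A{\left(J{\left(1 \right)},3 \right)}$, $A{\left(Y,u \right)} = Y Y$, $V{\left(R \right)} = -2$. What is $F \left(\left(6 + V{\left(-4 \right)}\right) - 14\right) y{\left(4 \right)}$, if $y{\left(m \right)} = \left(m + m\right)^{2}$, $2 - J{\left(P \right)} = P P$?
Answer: $-2560$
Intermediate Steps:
$J{\left(P \right)} = 2 - P^{2}$ ($J{\left(P \right)} = 2 - P P = 2 - P^{2}$)
$y{\left(m \right)} = 4 m^{2}$ ($y{\left(m \right)} = \left(2 m\right)^{2} = 4 m^{2}$)
$A{\left(Y,u \right)} = Y^{2}$
$F = 4$ ($F = 4 \left(2 - 1^{2}\right)^{2} = 4 \left(2 - 1\right)^{2} = 4 \cdot 1^{2} = 4 \cdot 1 = 4$)
$F \left(\left(6 + V{\left(-4 \right)}\right) - 14\right) y{\left(4 \right)} = 4 \left(\left(6 - 2\right) - 14\right) 4 \cdot 4^{2} = 4 \left(4 - 14\right) 4 \cdot 16 = 4 \left(-10\right) 64 = \left(-40\right) 64 = -2560$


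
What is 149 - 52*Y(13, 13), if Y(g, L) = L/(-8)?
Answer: 467/2 ≈ 233.50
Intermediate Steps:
Y(g, L) = -L/8 (Y(g, L) = L*(-⅛) = -L/8)
149 - 52*Y(13, 13) = 149 - (-13)*13/2 = 149 - 52*(-13/8) = 149 + 169/2 = 467/2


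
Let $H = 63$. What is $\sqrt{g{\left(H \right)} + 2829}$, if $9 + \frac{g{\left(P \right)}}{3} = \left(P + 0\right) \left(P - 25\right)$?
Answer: $16 \sqrt{39} \approx 99.92$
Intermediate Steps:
$g{\left(P \right)} = -27 + 3 P \left(-25 + P\right)$ ($g{\left(P \right)} = -27 + 3 \left(P + 0\right) \left(P - 25\right) = -27 + 3 P \left(-25 + P\right)$)
$\sqrt{g{\left(H \right)} + 2829} = \sqrt{\left(-27 - 4725 + 3 \cdot 63^{2}\right) + 2829} = \sqrt{\left(-27 - 4725 + 3 \cdot 3969\right) + 2829} = \sqrt{\left(-27 - 4725 + 11907\right) + 2829} = \sqrt{7155 + 2829} = \sqrt{9984} = 16 \sqrt{39}$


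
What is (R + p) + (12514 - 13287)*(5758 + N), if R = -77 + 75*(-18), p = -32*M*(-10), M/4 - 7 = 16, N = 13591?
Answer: -14928764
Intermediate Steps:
M = 92 (M = 28 + 4*16 = 28 + 64 = 92)
p = 29440 (p = -32*92*(-10) = -2944*(-10) = 29440)
R = -1427 (R = -77 - 1350 = -1427)
(R + p) + (12514 - 13287)*(5758 + N) = (-1427 + 29440) + (12514 - 13287)*(5758 + 13591) = 28013 - 773*19349 = 28013 - 14956777 = -14928764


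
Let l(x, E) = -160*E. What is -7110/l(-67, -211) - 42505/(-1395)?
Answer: 28501007/941904 ≈ 30.259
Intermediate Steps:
-7110/l(-67, -211) - 42505/(-1395) = -7110/((-160*(-211))) - 42505/(-1395) = -7110/33760 - 42505*(-1/1395) = -7110*1/33760 + 8501/279 = -711/3376 + 8501/279 = 28501007/941904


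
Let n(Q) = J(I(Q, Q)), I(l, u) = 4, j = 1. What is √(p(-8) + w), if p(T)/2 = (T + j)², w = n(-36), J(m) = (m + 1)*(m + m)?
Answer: √138 ≈ 11.747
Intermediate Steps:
J(m) = 2*m*(1 + m) (J(m) = (1 + m)*(2*m) = 2*m*(1 + m))
n(Q) = 40 (n(Q) = 2*4*(1 + 4) = 2*4*5 = 40)
w = 40
p(T) = 2*(1 + T)² (p(T) = 2*(T + 1)² = 2*(1 + T)²)
√(p(-8) + w) = √(2*(1 - 8)² + 40) = √(2*(-7)² + 40) = √(2*49 + 40) = √(98 + 40) = √138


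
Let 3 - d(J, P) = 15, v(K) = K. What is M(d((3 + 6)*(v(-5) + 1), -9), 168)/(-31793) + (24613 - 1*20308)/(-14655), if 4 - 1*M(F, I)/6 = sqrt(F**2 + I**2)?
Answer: -9148039/31061761 + 72*sqrt(197)/31793 ≈ -0.26273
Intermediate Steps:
d(J, P) = -12 (d(J, P) = 3 - 1*15 = 3 - 15 = -12)
M(F, I) = 24 - 6*sqrt(F**2 + I**2)
M(d((3 + 6)*(v(-5) + 1), -9), 168)/(-31793) + (24613 - 1*20308)/(-14655) = (24 - 6*sqrt((-12)**2 + 168**2))/(-31793) + (24613 - 1*20308)/(-14655) = (24 - 6*sqrt(144 + 28224))*(-1/31793) + (24613 - 20308)*(-1/14655) = (24 - 72*sqrt(197))*(-1/31793) + 4305*(-1/14655) = (24 - 72*sqrt(197))*(-1/31793) - 287/977 = (-24/31793 + 72*sqrt(197)/31793) - 287/977 = -9148039/31061761 + 72*sqrt(197)/31793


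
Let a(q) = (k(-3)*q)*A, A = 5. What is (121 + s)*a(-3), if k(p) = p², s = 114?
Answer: -31725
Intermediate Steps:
a(q) = 45*q (a(q) = ((-3)²*q)*5 = (9*q)*5 = 45*q)
(121 + s)*a(-3) = (121 + 114)*(45*(-3)) = 235*(-135) = -31725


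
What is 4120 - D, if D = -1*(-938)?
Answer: 3182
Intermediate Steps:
D = 938
4120 - D = 4120 - 1*938 = 4120 - 938 = 3182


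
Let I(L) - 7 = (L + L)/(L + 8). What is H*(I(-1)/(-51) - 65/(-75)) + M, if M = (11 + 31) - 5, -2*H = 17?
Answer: 3229/105 ≈ 30.752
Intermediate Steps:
I(L) = 7 + 2*L/(8 + L) (I(L) = 7 + (L + L)/(L + 8) = 7 + (2*L)/(8 + L) = 7 + 2*L/(8 + L))
H = -17/2 (H = -½*17 = -17/2 ≈ -8.5000)
M = 37 (M = 42 - 5 = 37)
H*(I(-1)/(-51) - 65/(-75)) + M = -17*(((56 + 9*(-1))/(8 - 1))/(-51) - 65/(-75))/2 + 37 = -17*(((56 - 9)/7)*(-1/51) - 65*(-1/75))/2 + 37 = -17*(((⅐)*47)*(-1/51) + 13/15)/2 + 37 = -17*((47/7)*(-1/51) + 13/15)/2 + 37 = -17*(-47/357 + 13/15)/2 + 37 = -17/2*1312/1785 + 37 = -656/105 + 37 = 3229/105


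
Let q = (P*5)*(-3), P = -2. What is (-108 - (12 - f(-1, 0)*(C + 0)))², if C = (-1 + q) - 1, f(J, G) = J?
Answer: 21904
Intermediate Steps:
q = 30 (q = -2*5*(-3) = -10*(-3) = 30)
C = 28 (C = (-1 + 30) - 1 = 29 - 1 = 28)
(-108 - (12 - f(-1, 0)*(C + 0)))² = (-108 - (12 - (-1)*(28 + 0)))² = (-108 - (12 - (-1)*28))² = (-108 - (12 - 1*(-28)))² = (-108 - (12 + 28))² = (-108 - 1*40)² = (-108 - 40)² = (-148)² = 21904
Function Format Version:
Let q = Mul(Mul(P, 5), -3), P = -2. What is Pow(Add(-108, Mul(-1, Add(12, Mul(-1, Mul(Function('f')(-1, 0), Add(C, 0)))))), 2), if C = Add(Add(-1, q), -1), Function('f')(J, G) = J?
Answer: 21904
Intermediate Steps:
q = 30 (q = Mul(Mul(-2, 5), -3) = Mul(-10, -3) = 30)
C = 28 (C = Add(Add(-1, 30), -1) = Add(29, -1) = 28)
Pow(Add(-108, Mul(-1, Add(12, Mul(-1, Mul(Function('f')(-1, 0), Add(C, 0)))))), 2) = Pow(Add(-108, Mul(-1, Add(12, Mul(-1, Mul(-1, Add(28, 0)))))), 2) = Pow(Add(-108, Mul(-1, Add(12, Mul(-1, Mul(-1, 28))))), 2) = Pow(Add(-108, Mul(-1, Add(12, Mul(-1, -28)))), 2) = Pow(Add(-108, Mul(-1, Add(12, 28))), 2) = Pow(Add(-108, Mul(-1, 40)), 2) = Pow(Add(-108, -40), 2) = Pow(-148, 2) = 21904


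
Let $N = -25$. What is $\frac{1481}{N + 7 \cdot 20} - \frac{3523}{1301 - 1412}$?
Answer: $\frac{569536}{12765} \approx 44.617$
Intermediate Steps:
$\frac{1481}{N + 7 \cdot 20} - \frac{3523}{1301 - 1412} = \frac{1481}{-25 + 7 \cdot 20} - \frac{3523}{1301 - 1412} = \frac{1481}{-25 + 140} - \frac{3523}{1301 - 1412} = \frac{1481}{115} - \frac{3523}{-111} = 1481 \cdot \frac{1}{115} - - \frac{3523}{111} = \frac{1481}{115} + \frac{3523}{111} = \frac{569536}{12765}$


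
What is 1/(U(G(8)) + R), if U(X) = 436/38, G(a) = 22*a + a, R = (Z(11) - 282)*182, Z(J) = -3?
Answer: -19/985312 ≈ -1.9283e-5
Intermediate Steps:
R = -51870 (R = (-3 - 282)*182 = -285*182 = -51870)
G(a) = 23*a
U(X) = 218/19 (U(X) = 436*(1/38) = 218/19)
1/(U(G(8)) + R) = 1/(218/19 - 51870) = 1/(-985312/19) = -19/985312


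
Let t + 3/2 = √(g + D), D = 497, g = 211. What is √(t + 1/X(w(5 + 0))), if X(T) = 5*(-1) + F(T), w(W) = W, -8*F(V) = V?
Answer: √(-1510 + 1800*√177)/30 ≈ 4.9930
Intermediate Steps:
F(V) = -V/8
X(T) = -5 - T/8 (X(T) = 5*(-1) - T/8 = -5 - T/8)
t = -3/2 + 2*√177 (t = -3/2 + √(211 + 497) = -3/2 + √708 = -3/2 + 2*√177 ≈ 25.108)
√(t + 1/X(w(5 + 0))) = √((-3/2 + 2*√177) + 1/(-5 - (5 + 0)/8)) = √((-3/2 + 2*√177) + 1/(-5 - ⅛*5)) = √((-3/2 + 2*√177) + 1/(-5 - 5/8)) = √((-3/2 + 2*√177) + 1/(-45/8)) = √((-3/2 + 2*√177) - 8/45) = √(-151/90 + 2*√177)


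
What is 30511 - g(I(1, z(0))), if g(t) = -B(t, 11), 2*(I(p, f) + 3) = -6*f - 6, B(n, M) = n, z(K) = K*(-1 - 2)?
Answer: 30505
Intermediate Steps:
z(K) = -3*K (z(K) = K*(-3) = -3*K)
I(p, f) = -6 - 3*f (I(p, f) = -3 + (-6*f - 6)/2 = -3 + (-6 - 6*f)/2 = -3 + (-3 - 3*f) = -6 - 3*f)
g(t) = -t
30511 - g(I(1, z(0))) = 30511 - (-1)*(-6 - (-9)*0) = 30511 - (-1)*(-6 - 3*0) = 30511 - (-1)*(-6 + 0) = 30511 - (-1)*(-6) = 30511 - 1*6 = 30511 - 6 = 30505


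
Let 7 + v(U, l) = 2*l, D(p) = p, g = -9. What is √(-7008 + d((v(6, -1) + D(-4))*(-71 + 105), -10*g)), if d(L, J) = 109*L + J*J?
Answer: I*√47086 ≈ 216.99*I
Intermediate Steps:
v(U, l) = -7 + 2*l
d(L, J) = J² + 109*L (d(L, J) = 109*L + J² = J² + 109*L)
√(-7008 + d((v(6, -1) + D(-4))*(-71 + 105), -10*g)) = √(-7008 + ((-10*(-9))² + 109*(((-7 + 2*(-1)) - 4)*(-71 + 105)))) = √(-7008 + (90² + 109*(((-7 - 2) - 4)*34))) = √(-7008 + (8100 + 109*((-9 - 4)*34))) = √(-7008 + (8100 + 109*(-13*34))) = √(-7008 + (8100 + 109*(-442))) = √(-7008 + (8100 - 48178)) = √(-7008 - 40078) = √(-47086) = I*√47086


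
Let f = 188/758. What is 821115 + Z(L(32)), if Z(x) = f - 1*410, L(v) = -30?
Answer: 311047289/379 ≈ 8.2071e+5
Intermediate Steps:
f = 94/379 (f = 188*(1/758) = 94/379 ≈ 0.24802)
Z(x) = -155296/379 (Z(x) = 94/379 - 1*410 = 94/379 - 410 = -155296/379)
821115 + Z(L(32)) = 821115 - 155296/379 = 311047289/379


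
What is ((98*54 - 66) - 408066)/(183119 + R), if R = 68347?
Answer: -67140/41911 ≈ -1.6020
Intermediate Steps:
((98*54 - 66) - 408066)/(183119 + R) = ((98*54 - 66) - 408066)/(183119 + 68347) = ((5292 - 66) - 408066)/251466 = (5226 - 408066)*(1/251466) = -402840*1/251466 = -67140/41911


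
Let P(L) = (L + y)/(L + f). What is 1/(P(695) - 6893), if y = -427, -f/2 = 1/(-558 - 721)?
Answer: -888907/6126893179 ≈ -0.00014508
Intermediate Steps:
f = 2/1279 (f = -2/(-558 - 721) = -2/(-1279) = -2*(-1/1279) = 2/1279 ≈ 0.0015637)
P(L) = (-427 + L)/(2/1279 + L) (P(L) = (L - 427)/(L + 2/1279) = (-427 + L)/(2/1279 + L))
1/(P(695) - 6893) = 1/(1279*(-427 + 695)/(2 + 1279*695) - 6893) = 1/(1279*268/(2 + 888905) - 6893) = 1/(1279*268/888907 - 6893) = 1/(1279*(1/888907)*268 - 6893) = 1/(342772/888907 - 6893) = 1/(-6126893179/888907) = -888907/6126893179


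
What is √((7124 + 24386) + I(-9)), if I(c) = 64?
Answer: √31574 ≈ 177.69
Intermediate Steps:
√((7124 + 24386) + I(-9)) = √((7124 + 24386) + 64) = √(31510 + 64) = √31574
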